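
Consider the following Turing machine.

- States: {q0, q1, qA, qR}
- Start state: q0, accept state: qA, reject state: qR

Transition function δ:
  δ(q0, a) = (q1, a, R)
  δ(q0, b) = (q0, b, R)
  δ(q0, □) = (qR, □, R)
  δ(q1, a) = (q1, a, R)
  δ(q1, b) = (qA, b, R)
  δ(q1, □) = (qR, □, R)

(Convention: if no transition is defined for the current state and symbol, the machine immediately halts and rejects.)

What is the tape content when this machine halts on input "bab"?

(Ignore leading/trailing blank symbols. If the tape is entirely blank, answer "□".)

Execution trace:
Initial: [q0]bab
Step 1: δ(q0, b) = (q0, b, R) → b[q0]ab
Step 2: δ(q0, a) = (q1, a, R) → ba[q1]b
Step 3: δ(q1, b) = (qA, b, R) → bab[qA]□

The machine reaches the accept state qA and halts.

Final tape (ignoring leading/trailing blanks): bab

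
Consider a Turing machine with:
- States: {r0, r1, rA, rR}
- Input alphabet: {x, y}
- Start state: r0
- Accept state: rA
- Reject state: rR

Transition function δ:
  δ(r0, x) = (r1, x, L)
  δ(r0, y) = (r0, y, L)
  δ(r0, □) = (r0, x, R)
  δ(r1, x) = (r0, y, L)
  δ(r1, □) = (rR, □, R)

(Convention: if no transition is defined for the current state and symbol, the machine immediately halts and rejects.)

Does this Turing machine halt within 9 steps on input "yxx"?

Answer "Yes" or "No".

Execution trace:
Initial: [r0]yxx
Step 1: δ(r0, y) = (r0, y, L) → [r0]□yxx
Step 2: δ(r0, □) = (r0, x, R) → x[r0]yxx
Step 3: δ(r0, y) = (r0, y, L) → [r0]xyxx
Step 4: δ(r0, x) = (r1, x, L) → [r1]□xyxx
Step 5: δ(r1, □) = (rR, □, R) → □[rR]xyxx

The machine reaches the reject state rR and halts.
The machine halted after 5 steps (within the 9-step bound).

Answer: Yes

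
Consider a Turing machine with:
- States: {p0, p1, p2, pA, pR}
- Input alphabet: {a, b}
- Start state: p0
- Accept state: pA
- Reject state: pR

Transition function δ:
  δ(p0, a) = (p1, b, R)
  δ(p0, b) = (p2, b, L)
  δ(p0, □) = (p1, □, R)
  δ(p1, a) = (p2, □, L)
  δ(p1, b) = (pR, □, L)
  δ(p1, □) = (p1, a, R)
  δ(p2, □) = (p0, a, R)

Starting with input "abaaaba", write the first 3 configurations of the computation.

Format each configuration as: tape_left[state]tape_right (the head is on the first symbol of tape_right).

Transitions applied:
Step 1: δ(p0, a) = (p1, b, R)
Step 2: δ(p1, b) = (pR, □, L)

The first 3 configurations are:
[p0]abaaaba ⊢ b[p1]baaaba ⊢ [pR]b□aaaba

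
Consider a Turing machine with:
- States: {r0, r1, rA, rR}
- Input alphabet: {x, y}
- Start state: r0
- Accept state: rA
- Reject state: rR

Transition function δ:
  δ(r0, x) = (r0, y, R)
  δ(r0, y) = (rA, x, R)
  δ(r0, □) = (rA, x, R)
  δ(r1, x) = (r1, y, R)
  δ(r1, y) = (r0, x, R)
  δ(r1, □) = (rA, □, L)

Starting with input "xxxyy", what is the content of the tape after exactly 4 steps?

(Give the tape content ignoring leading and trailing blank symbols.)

Execution trace:
Initial: [r0]xxxyy
Step 1: δ(r0, x) = (r0, y, R) → y[r0]xxyy
Step 2: δ(r0, x) = (r0, y, R) → yy[r0]xyy
Step 3: δ(r0, x) = (r0, y, R) → yyy[r0]yy
Step 4: δ(r0, y) = (rA, x, R) → yyyx[rA]y

The machine reaches the accept state rA and halts.

After 4 steps, the tape (ignoring leading/trailing blanks) is: yyyxy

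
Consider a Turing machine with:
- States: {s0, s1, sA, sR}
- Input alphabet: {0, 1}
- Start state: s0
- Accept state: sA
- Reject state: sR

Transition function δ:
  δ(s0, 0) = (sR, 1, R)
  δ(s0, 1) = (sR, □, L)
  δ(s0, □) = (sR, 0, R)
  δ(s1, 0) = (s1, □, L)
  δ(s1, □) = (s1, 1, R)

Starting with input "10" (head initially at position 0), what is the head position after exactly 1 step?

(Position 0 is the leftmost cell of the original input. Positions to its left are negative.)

Execution trace (head position shown):
Step 0: [s0]10  (head at position 0)
Step 1: move left → [sR]□□0  (head at position -1)

After 1 step, the head is at position -1.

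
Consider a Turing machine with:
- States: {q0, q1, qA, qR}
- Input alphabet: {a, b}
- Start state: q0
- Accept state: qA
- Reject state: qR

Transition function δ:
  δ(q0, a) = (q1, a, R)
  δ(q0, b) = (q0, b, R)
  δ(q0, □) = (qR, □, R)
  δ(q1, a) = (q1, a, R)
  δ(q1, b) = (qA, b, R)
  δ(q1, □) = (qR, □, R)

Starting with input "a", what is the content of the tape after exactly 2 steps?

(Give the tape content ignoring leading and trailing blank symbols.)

Execution trace:
Initial: [q0]a
Step 1: δ(q0, a) = (q1, a, R) → a[q1]□
Step 2: δ(q1, □) = (qR, □, R) → a□[qR]□

The machine reaches the reject state qR and halts.

After 2 steps, the tape (ignoring leading/trailing blanks) is: a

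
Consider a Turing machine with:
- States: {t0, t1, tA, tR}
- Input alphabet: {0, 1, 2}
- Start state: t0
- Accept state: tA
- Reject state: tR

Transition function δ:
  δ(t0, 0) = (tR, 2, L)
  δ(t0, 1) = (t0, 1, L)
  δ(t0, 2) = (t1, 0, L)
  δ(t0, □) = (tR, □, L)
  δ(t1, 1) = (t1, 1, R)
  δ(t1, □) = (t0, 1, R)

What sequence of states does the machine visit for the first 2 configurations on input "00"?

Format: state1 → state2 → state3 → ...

Execution trace:
Initial: [t0]00
Step 1: δ(t0, 0) = (tR, 2, L) → [tR]□20

The machine reaches the reject state tR and halts.

State sequence: t0 → tR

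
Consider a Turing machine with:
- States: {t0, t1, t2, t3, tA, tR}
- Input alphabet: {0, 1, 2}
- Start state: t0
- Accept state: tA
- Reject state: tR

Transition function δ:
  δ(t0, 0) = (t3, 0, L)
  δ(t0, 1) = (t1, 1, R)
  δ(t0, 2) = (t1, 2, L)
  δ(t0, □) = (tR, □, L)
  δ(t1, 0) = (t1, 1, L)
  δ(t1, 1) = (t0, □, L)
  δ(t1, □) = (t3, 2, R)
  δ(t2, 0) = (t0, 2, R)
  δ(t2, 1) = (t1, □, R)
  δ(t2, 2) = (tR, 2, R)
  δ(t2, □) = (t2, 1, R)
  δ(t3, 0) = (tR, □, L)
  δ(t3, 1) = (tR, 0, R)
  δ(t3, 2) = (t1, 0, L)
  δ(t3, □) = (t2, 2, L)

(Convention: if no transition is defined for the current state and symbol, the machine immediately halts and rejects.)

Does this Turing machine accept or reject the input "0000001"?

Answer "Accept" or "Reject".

Execution trace:
Initial: [t0]0000001
Step 1: δ(t0, 0) = (t3, 0, L) → [t3]□0000001
Step 2: δ(t3, □) = (t2, 2, L) → [t2]□20000001
Step 3: δ(t2, □) = (t2, 1, R) → 1[t2]20000001
Step 4: δ(t2, 2) = (tR, 2, R) → 12[tR]0000001

The machine reaches the reject state tR and halts.

Answer: Reject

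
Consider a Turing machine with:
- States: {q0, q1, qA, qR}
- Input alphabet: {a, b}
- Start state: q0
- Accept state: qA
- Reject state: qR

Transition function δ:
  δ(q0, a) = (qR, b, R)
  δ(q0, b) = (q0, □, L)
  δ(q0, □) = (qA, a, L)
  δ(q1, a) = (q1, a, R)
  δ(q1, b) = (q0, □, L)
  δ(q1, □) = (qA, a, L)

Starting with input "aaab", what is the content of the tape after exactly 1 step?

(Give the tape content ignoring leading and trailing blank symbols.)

Execution trace:
Initial: [q0]aaab
Step 1: δ(q0, a) = (qR, b, R) → b[qR]aab

The machine reaches the reject state qR and halts.

After 1 step, the tape (ignoring leading/trailing blanks) is: baab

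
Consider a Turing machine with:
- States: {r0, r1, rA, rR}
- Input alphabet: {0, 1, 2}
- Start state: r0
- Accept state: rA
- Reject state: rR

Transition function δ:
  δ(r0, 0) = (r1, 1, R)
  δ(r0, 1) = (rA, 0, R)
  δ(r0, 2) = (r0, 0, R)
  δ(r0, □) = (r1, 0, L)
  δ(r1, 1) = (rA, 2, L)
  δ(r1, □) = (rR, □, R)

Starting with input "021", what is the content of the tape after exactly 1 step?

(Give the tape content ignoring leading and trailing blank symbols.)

Execution trace:
Initial: [r0]021
Step 1: δ(r0, 0) = (r1, 1, R) → 1[r1]21

No transition is defined for δ(r1, 2). By convention the machine halts and rejects.

After 1 step, the tape (ignoring leading/trailing blanks) is: 121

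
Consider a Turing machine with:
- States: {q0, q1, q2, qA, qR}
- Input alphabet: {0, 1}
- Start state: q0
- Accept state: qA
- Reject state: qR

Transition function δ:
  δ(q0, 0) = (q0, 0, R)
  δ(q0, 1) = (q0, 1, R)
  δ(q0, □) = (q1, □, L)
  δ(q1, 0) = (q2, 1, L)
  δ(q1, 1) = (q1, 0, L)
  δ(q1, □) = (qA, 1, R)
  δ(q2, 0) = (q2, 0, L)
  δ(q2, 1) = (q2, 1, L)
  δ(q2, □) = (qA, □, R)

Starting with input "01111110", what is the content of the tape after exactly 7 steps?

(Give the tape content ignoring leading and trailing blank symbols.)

Execution trace:
Initial: [q0]01111110
Step 1: δ(q0, 0) = (q0, 0, R) → 0[q0]1111110
Step 2: δ(q0, 1) = (q0, 1, R) → 01[q0]111110
Step 3: δ(q0, 1) = (q0, 1, R) → 011[q0]11110
Step 4: δ(q0, 1) = (q0, 1, R) → 0111[q0]1110
Step 5: δ(q0, 1) = (q0, 1, R) → 01111[q0]110
Step 6: δ(q0, 1) = (q0, 1, R) → 011111[q0]10
Step 7: δ(q0, 1) = (q0, 1, R) → 0111111[q0]0

After 7 steps, the tape (ignoring leading/trailing blanks) is: 01111110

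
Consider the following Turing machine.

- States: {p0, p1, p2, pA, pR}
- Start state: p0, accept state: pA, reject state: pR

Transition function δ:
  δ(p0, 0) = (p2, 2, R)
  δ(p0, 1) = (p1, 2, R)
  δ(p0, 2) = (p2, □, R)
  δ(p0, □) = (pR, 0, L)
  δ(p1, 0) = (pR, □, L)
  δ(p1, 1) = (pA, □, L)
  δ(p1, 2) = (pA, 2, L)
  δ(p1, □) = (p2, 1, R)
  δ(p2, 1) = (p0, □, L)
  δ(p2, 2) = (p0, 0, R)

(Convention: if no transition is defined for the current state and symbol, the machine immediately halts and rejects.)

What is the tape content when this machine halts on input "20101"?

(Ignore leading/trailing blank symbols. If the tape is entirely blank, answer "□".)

Execution trace:
Initial: [p0]20101
Step 1: δ(p0, 2) = (p2, □, R) → □[p2]0101

No transition is defined for δ(p2, 0). By convention the machine halts and rejects.

Final tape (ignoring leading/trailing blanks): 0101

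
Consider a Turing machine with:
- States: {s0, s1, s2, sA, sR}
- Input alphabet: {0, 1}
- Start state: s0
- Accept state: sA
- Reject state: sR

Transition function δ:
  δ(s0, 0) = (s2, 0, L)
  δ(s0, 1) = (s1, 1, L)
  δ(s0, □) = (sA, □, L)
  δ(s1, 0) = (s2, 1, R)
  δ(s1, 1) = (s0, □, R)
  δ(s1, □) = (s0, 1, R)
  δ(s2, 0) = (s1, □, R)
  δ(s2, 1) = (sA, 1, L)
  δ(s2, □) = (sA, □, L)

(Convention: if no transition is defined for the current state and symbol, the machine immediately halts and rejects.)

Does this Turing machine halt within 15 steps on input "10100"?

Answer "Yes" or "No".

Execution trace:
Initial: [s0]10100
Step 1: δ(s0, 1) = (s1, 1, L) → [s1]□10100
Step 2: δ(s1, □) = (s0, 1, R) → 1[s0]10100
Step 3: δ(s0, 1) = (s1, 1, L) → [s1]110100
Step 4: δ(s1, 1) = (s0, □, R) → □[s0]10100
Step 5: δ(s0, 1) = (s1, 1, L) → [s1]□10100
Step 6: δ(s1, □) = (s0, 1, R) → 1[s0]10100
Step 7: δ(s0, 1) = (s1, 1, L) → [s1]110100
Step 8: δ(s1, 1) = (s0, □, R) → □[s0]10100
Step 9: δ(s0, 1) = (s1, 1, L) → [s1]□10100
Step 10: δ(s1, □) = (s0, 1, R) → 1[s0]10100
Step 11: δ(s0, 1) = (s1, 1, L) → [s1]110100
Step 12: δ(s1, 1) = (s0, □, R) → □[s0]10100
Step 13: δ(s0, 1) = (s1, 1, L) → [s1]□10100
Step 14: δ(s1, □) = (s0, 1, R) → 1[s0]10100
Step 15: δ(s0, 1) = (s1, 1, L) → [s1]110100

The machine has not reached a halting state after 15 steps.
The machine did not halt within the 15-step bound.

Answer: No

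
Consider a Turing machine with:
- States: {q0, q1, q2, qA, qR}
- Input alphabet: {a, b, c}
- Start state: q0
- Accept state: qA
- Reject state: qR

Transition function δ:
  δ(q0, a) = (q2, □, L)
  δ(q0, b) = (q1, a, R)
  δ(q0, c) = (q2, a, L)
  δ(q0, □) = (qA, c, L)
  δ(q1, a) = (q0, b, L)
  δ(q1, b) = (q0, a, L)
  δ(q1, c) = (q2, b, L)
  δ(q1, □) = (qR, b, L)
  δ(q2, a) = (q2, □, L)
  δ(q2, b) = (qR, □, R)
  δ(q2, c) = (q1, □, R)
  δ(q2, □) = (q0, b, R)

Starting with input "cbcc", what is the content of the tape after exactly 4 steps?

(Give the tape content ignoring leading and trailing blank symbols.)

Execution trace:
Initial: [q0]cbcc
Step 1: δ(q0, c) = (q2, a, L) → [q2]□abcc
Step 2: δ(q2, □) = (q0, b, R) → b[q0]abcc
Step 3: δ(q0, a) = (q2, □, L) → [q2]b□bcc
Step 4: δ(q2, b) = (qR, □, R) → □[qR]□bcc

The machine reaches the reject state qR and halts.

After 4 steps, the tape (ignoring leading/trailing blanks) is: bcc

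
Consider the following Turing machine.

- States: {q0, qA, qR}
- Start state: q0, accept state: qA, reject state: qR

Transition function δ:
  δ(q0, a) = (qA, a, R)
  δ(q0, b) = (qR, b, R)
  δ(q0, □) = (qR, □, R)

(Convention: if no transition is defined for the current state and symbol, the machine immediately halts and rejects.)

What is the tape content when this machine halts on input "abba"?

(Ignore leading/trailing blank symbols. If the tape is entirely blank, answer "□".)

Execution trace:
Initial: [q0]abba
Step 1: δ(q0, a) = (qA, a, R) → a[qA]bba

The machine reaches the accept state qA and halts.

Final tape (ignoring leading/trailing blanks): abba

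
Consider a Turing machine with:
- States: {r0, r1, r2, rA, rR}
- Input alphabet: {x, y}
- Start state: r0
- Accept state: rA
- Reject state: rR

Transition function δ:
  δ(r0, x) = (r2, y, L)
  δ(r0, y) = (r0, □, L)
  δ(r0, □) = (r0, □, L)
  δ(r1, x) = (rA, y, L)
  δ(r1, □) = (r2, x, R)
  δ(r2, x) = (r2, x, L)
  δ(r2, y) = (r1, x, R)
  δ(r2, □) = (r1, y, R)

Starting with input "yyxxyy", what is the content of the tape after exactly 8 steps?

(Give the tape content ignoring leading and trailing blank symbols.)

Execution trace:
Initial: [r0]yyxxyy
Step 1: δ(r0, y) = (r0, □, L) → [r0]□□yxxyy
Step 2: δ(r0, □) = (r0, □, L) → [r0]□□□yxxyy
Step 3: δ(r0, □) = (r0, □, L) → [r0]□□□□yxxyy
Step 4: δ(r0, □) = (r0, □, L) → [r0]□□□□□yxxyy
Step 5: δ(r0, □) = (r0, □, L) → [r0]□□□□□□yxxyy
Step 6: δ(r0, □) = (r0, □, L) → [r0]□□□□□□□yxxyy
Step 7: δ(r0, □) = (r0, □, L) → [r0]□□□□□□□□yxxyy
Step 8: δ(r0, □) = (r0, □, L) → [r0]□□□□□□□□□yxxyy

After 8 steps, the tape (ignoring leading/trailing blanks) is: yxxyy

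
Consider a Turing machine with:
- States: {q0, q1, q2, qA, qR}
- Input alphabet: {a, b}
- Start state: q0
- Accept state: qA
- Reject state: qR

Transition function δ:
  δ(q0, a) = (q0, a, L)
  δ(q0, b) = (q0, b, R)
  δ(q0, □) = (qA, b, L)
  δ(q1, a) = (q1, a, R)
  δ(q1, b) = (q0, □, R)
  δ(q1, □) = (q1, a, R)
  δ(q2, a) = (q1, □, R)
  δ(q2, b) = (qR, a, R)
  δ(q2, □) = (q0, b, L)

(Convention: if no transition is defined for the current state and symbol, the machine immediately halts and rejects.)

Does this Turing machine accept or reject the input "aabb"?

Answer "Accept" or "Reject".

Execution trace:
Initial: [q0]aabb
Step 1: δ(q0, a) = (q0, a, L) → [q0]□aabb
Step 2: δ(q0, □) = (qA, b, L) → [qA]□baabb

The machine reaches the accept state qA and halts.

Answer: Accept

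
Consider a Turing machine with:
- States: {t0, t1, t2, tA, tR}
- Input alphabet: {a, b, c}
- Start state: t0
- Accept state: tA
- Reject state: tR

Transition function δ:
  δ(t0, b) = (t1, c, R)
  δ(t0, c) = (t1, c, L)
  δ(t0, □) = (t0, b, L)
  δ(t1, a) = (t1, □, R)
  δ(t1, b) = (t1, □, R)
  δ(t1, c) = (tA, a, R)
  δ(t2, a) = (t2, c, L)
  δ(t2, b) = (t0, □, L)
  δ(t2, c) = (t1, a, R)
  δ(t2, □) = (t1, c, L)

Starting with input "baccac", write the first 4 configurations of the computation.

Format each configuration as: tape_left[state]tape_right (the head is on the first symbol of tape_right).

Transitions applied:
Step 1: δ(t0, b) = (t1, c, R)
Step 2: δ(t1, a) = (t1, □, R)
Step 3: δ(t1, c) = (tA, a, R)

The first 4 configurations are:
[t0]baccac ⊢ c[t1]accac ⊢ c□[t1]ccac ⊢ c□a[tA]cac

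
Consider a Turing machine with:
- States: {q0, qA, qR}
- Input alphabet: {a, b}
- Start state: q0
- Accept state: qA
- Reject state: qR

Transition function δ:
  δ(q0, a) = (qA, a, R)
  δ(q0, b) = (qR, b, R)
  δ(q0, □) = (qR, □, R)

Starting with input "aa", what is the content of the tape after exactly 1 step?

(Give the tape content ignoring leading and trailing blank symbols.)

Execution trace:
Initial: [q0]aa
Step 1: δ(q0, a) = (qA, a, R) → a[qA]a

The machine reaches the accept state qA and halts.

After 1 step, the tape (ignoring leading/trailing blanks) is: aa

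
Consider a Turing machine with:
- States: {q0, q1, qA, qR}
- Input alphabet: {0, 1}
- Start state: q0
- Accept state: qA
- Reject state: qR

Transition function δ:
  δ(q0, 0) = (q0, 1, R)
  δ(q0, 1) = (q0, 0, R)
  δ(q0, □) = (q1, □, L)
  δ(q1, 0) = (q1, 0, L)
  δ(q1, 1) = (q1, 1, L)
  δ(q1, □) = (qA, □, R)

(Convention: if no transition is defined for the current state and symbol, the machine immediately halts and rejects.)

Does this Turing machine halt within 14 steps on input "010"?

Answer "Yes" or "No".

Execution trace:
Initial: [q0]010
Step 1: δ(q0, 0) = (q0, 1, R) → 1[q0]10
Step 2: δ(q0, 1) = (q0, 0, R) → 10[q0]0
Step 3: δ(q0, 0) = (q0, 1, R) → 101[q0]□
Step 4: δ(q0, □) = (q1, □, L) → 10[q1]1□
Step 5: δ(q1, 1) = (q1, 1, L) → 1[q1]01□
Step 6: δ(q1, 0) = (q1, 0, L) → [q1]101□
Step 7: δ(q1, 1) = (q1, 1, L) → [q1]□101□
Step 8: δ(q1, □) = (qA, □, R) → □[qA]101□

The machine reaches the accept state qA and halts.
The machine halted after 8 steps (within the 14-step bound).

Answer: Yes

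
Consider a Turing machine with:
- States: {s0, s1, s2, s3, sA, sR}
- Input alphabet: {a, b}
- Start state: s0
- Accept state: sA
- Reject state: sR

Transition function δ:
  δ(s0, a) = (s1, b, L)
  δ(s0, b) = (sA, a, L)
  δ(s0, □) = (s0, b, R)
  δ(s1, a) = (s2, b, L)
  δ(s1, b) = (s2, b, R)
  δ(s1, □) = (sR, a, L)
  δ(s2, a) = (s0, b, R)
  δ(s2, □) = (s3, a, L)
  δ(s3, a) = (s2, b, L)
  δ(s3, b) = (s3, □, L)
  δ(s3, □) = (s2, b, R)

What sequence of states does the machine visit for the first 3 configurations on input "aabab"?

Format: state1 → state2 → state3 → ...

Execution trace:
Initial: [s0]aabab
Step 1: δ(s0, a) = (s1, b, L) → [s1]□babab
Step 2: δ(s1, □) = (sR, a, L) → [sR]□ababab

The machine reaches the reject state sR and halts.

State sequence: s0 → s1 → sR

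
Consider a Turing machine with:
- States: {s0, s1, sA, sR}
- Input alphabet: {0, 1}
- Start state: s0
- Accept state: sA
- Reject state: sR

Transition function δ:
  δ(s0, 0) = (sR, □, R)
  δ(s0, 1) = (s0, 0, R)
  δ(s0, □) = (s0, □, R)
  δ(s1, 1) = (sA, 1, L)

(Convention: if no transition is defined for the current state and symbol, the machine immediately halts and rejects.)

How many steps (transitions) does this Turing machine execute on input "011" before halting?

Execution trace:
Initial: [s0]011
Step 1: δ(s0, 0) = (sR, □, R) → □[sR]11

The machine reaches the reject state sR and halts.

The machine executed 1 step before halting.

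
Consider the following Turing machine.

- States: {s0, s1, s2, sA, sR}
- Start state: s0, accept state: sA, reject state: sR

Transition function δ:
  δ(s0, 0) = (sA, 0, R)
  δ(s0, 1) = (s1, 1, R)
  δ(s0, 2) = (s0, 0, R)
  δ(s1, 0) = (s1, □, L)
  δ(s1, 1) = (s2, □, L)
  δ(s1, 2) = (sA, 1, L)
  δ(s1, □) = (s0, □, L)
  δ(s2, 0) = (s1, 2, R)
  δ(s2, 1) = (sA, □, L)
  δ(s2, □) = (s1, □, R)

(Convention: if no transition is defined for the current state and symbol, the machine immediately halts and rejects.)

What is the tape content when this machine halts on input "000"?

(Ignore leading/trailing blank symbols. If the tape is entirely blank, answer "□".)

Execution trace:
Initial: [s0]000
Step 1: δ(s0, 0) = (sA, 0, R) → 0[sA]00

The machine reaches the accept state sA and halts.

Final tape (ignoring leading/trailing blanks): 000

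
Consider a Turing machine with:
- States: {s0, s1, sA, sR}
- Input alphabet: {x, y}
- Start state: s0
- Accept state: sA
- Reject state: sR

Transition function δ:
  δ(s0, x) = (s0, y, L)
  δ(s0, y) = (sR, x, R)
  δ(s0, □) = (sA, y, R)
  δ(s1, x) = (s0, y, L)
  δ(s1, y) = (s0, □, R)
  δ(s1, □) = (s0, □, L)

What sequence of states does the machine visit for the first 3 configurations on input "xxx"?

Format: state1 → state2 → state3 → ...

Execution trace:
Initial: [s0]xxx
Step 1: δ(s0, x) = (s0, y, L) → [s0]□yxx
Step 2: δ(s0, □) = (sA, y, R) → y[sA]yxx

The machine reaches the accept state sA and halts.

State sequence: s0 → s0 → sA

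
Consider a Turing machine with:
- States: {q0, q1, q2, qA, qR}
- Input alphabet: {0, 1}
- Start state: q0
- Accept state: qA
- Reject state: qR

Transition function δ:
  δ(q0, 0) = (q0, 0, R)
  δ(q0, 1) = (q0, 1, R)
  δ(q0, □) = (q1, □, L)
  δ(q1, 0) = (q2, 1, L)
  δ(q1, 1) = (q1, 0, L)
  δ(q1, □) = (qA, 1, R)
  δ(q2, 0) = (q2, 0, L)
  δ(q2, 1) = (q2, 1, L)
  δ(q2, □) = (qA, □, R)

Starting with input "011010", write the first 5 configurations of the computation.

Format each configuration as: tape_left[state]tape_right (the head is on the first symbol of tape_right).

Transitions applied:
Step 1: δ(q0, 0) = (q0, 0, R)
Step 2: δ(q0, 1) = (q0, 1, R)
Step 3: δ(q0, 1) = (q0, 1, R)
Step 4: δ(q0, 0) = (q0, 0, R)

The first 5 configurations are:
[q0]011010 ⊢ 0[q0]11010 ⊢ 01[q0]1010 ⊢ 011[q0]010 ⊢ 0110[q0]10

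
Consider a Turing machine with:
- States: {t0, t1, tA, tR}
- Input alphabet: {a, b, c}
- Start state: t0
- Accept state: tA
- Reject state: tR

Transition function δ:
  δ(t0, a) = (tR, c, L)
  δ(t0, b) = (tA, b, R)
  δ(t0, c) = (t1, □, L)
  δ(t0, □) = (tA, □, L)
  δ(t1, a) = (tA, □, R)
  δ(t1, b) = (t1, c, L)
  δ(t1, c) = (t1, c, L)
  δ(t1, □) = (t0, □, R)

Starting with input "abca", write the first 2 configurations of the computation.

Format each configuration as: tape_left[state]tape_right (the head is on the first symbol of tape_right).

Transitions applied:
Step 1: δ(t0, a) = (tR, c, L)

The first 2 configurations are:
[t0]abca ⊢ [tR]□cbca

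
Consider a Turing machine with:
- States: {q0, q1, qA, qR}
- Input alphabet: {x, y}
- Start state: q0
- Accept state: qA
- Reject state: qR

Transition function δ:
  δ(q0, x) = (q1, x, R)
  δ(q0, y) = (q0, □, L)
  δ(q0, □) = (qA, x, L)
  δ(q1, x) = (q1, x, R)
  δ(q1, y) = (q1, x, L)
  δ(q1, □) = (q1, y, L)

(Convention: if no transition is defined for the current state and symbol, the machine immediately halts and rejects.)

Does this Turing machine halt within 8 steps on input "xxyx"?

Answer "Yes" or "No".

Execution trace:
Initial: [q0]xxyx
Step 1: δ(q0, x) = (q1, x, R) → x[q1]xyx
Step 2: δ(q1, x) = (q1, x, R) → xx[q1]yx
Step 3: δ(q1, y) = (q1, x, L) → x[q1]xxx
Step 4: δ(q1, x) = (q1, x, R) → xx[q1]xx
Step 5: δ(q1, x) = (q1, x, R) → xxx[q1]x
Step 6: δ(q1, x) = (q1, x, R) → xxxx[q1]□
Step 7: δ(q1, □) = (q1, y, L) → xxx[q1]xy
Step 8: δ(q1, x) = (q1, x, R) → xxxx[q1]y

The machine has not reached a halting state after 8 steps.
The machine did not halt within the 8-step bound.

Answer: No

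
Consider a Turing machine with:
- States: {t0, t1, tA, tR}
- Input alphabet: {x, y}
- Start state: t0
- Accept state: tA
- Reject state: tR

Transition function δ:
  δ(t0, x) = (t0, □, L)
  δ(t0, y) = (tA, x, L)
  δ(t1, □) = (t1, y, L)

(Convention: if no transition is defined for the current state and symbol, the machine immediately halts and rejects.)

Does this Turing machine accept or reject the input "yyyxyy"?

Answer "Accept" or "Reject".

Execution trace:
Initial: [t0]yyyxyy
Step 1: δ(t0, y) = (tA, x, L) → [tA]□xyyxyy

The machine reaches the accept state tA and halts.

Answer: Accept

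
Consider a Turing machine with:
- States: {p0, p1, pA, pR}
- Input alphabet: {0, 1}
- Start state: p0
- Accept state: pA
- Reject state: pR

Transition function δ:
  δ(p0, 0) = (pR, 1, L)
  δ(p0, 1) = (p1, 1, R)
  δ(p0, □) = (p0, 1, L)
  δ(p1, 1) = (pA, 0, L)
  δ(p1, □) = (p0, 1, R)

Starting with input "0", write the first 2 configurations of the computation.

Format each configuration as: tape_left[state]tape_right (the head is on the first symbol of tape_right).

Transitions applied:
Step 1: δ(p0, 0) = (pR, 1, L)

The first 2 configurations are:
[p0]0 ⊢ [pR]□1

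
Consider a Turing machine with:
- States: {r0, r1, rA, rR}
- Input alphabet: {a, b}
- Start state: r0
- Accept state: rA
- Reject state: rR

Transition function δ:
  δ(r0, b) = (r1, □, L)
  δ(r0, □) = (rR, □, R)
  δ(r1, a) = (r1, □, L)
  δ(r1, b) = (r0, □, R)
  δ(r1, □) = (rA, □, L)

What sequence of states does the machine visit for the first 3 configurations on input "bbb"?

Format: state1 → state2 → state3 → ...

Execution trace:
Initial: [r0]bbb
Step 1: δ(r0, b) = (r1, □, L) → [r1]□□bb
Step 2: δ(r1, □) = (rA, □, L) → [rA]□□□bb

The machine reaches the accept state rA and halts.

State sequence: r0 → r1 → rA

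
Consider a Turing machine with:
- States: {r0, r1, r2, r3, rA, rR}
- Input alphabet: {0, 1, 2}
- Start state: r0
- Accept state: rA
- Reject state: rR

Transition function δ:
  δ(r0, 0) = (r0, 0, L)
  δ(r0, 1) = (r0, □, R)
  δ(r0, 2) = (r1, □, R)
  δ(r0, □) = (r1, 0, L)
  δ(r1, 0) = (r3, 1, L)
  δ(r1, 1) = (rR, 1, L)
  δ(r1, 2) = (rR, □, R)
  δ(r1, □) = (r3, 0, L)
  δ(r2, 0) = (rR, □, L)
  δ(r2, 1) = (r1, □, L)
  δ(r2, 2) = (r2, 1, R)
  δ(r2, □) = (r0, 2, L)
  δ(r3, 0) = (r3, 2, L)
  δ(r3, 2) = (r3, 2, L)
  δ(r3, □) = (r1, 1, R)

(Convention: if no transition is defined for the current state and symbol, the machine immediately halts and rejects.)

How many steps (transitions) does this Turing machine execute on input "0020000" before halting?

Execution trace:
Initial: [r0]0020000
Step 1: δ(r0, 0) = (r0, 0, L) → [r0]□0020000
Step 2: δ(r0, □) = (r1, 0, L) → [r1]□00020000
Step 3: δ(r1, □) = (r3, 0, L) → [r3]□000020000
Step 4: δ(r3, □) = (r1, 1, R) → 1[r1]000020000
Step 5: δ(r1, 0) = (r3, 1, L) → [r3]1100020000

No transition is defined for δ(r3, 1). By convention the machine halts and rejects.

The machine executed 5 steps before halting.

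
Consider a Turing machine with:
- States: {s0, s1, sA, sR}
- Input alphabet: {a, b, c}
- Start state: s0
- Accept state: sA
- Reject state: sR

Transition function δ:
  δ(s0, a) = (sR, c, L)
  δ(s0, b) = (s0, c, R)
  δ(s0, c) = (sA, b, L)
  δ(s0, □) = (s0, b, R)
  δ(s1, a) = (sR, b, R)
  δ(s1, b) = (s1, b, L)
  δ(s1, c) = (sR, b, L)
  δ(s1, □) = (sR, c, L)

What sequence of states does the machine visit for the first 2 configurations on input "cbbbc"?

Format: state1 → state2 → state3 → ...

Execution trace:
Initial: [s0]cbbbc
Step 1: δ(s0, c) = (sA, b, L) → [sA]□bbbbc

The machine reaches the accept state sA and halts.

State sequence: s0 → sA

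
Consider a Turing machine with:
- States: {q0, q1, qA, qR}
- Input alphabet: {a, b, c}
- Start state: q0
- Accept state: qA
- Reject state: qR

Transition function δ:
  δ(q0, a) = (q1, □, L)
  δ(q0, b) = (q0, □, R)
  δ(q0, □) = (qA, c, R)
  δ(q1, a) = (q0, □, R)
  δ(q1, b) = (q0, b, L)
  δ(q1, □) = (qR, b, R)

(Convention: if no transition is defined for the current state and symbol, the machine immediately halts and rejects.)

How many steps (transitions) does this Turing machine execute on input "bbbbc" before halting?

Execution trace:
Initial: [q0]bbbbc
Step 1: δ(q0, b) = (q0, □, R) → □[q0]bbbc
Step 2: δ(q0, b) = (q0, □, R) → □□[q0]bbc
Step 3: δ(q0, b) = (q0, □, R) → □□□[q0]bc
Step 4: δ(q0, b) = (q0, □, R) → □□□□[q0]c

No transition is defined for δ(q0, c). By convention the machine halts and rejects.

The machine executed 4 steps before halting.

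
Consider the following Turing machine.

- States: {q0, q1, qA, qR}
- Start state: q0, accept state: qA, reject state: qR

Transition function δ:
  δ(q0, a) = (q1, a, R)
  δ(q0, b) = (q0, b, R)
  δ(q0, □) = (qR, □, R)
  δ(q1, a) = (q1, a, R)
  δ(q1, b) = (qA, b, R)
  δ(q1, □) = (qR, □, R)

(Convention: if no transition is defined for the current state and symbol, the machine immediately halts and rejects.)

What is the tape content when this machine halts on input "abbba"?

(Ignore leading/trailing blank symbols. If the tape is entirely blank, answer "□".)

Execution trace:
Initial: [q0]abbba
Step 1: δ(q0, a) = (q1, a, R) → a[q1]bbba
Step 2: δ(q1, b) = (qA, b, R) → ab[qA]bba

The machine reaches the accept state qA and halts.

Final tape (ignoring leading/trailing blanks): abbba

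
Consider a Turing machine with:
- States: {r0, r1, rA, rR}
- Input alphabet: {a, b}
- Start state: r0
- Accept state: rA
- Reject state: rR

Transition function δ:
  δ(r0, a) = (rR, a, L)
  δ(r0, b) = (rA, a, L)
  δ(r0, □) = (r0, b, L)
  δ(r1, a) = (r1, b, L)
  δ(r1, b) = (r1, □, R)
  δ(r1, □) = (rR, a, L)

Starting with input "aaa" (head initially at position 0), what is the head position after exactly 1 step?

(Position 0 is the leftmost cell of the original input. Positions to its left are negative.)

Execution trace (head position shown):
Step 0: [r0]aaa  (head at position 0)
Step 1: move left → [rR]□aaa  (head at position -1)

After 1 step, the head is at position -1.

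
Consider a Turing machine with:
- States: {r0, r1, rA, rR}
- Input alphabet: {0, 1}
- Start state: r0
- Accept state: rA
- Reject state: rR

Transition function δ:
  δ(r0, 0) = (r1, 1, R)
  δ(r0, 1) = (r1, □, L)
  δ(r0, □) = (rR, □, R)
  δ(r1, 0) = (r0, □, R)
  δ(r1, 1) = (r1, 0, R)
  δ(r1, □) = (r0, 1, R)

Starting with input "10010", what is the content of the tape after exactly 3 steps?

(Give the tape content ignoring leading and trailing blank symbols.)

Execution trace:
Initial: [r0]10010
Step 1: δ(r0, 1) = (r1, □, L) → [r1]□□0010
Step 2: δ(r1, □) = (r0, 1, R) → 1[r0]□0010
Step 3: δ(r0, □) = (rR, □, R) → 1□[rR]0010

The machine reaches the reject state rR and halts.

After 3 steps, the tape (ignoring leading/trailing blanks) is: 1□0010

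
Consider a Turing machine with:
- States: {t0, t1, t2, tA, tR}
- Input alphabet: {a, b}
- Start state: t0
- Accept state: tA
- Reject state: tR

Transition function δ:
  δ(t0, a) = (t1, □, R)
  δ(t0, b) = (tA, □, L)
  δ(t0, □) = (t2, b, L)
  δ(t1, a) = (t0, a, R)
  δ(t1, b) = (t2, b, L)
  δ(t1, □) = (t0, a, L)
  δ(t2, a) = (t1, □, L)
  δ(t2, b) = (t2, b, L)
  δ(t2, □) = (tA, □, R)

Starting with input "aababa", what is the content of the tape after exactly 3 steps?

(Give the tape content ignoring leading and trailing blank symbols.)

Execution trace:
Initial: [t0]aababa
Step 1: δ(t0, a) = (t1, □, R) → □[t1]ababa
Step 2: δ(t1, a) = (t0, a, R) → □a[t0]baba
Step 3: δ(t0, b) = (tA, □, L) → □[tA]a□aba

The machine reaches the accept state tA and halts.

After 3 steps, the tape (ignoring leading/trailing blanks) is: a□aba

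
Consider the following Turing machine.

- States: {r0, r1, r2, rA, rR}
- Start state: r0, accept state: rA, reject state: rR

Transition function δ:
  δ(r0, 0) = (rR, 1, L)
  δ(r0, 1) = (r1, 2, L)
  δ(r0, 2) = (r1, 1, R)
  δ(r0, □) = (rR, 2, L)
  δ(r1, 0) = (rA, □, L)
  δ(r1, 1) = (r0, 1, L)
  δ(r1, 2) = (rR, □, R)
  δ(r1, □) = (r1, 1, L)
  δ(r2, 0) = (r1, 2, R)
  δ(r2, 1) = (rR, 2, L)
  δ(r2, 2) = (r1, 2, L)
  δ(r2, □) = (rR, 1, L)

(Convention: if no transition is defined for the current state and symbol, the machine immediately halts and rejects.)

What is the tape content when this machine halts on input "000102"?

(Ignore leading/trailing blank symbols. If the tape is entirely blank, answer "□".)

Execution trace:
Initial: [r0]000102
Step 1: δ(r0, 0) = (rR, 1, L) → [rR]□100102

The machine reaches the reject state rR and halts.

Final tape (ignoring leading/trailing blanks): 100102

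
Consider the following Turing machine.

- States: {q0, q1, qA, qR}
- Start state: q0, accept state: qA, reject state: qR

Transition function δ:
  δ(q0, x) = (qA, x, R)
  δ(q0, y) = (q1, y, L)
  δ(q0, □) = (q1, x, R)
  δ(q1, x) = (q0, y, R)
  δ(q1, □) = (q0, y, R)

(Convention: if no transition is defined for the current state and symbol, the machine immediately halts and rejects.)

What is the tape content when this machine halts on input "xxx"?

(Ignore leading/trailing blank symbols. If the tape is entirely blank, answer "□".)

Execution trace:
Initial: [q0]xxx
Step 1: δ(q0, x) = (qA, x, R) → x[qA]xx

The machine reaches the accept state qA and halts.

Final tape (ignoring leading/trailing blanks): xxx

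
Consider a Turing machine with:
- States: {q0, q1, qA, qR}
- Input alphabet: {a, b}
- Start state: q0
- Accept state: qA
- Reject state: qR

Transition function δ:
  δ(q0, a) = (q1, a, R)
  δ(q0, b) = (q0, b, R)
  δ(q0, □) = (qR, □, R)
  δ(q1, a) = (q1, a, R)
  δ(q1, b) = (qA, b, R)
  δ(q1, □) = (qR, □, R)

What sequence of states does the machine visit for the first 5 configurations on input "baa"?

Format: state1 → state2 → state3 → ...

Execution trace:
Initial: [q0]baa
Step 1: δ(q0, b) = (q0, b, R) → b[q0]aa
Step 2: δ(q0, a) = (q1, a, R) → ba[q1]a
Step 3: δ(q1, a) = (q1, a, R) → baa[q1]□
Step 4: δ(q1, □) = (qR, □, R) → baa□[qR]□

The machine reaches the reject state qR and halts.

State sequence: q0 → q0 → q1 → q1 → qR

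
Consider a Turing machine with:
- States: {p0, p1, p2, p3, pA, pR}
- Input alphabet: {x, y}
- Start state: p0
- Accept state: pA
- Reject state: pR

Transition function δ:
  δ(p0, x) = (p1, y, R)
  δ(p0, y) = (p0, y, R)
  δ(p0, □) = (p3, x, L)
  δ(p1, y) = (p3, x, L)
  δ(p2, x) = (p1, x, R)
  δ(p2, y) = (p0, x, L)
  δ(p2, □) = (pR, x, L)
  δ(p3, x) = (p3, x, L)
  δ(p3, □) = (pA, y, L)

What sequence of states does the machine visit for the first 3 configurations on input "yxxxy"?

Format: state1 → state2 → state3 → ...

Execution trace:
Initial: [p0]yxxxy
Step 1: δ(p0, y) = (p0, y, R) → y[p0]xxxy
Step 2: δ(p0, x) = (p1, y, R) → yy[p1]xxy

No transition is defined for δ(p1, x). By convention the machine halts and rejects.

State sequence: p0 → p0 → p1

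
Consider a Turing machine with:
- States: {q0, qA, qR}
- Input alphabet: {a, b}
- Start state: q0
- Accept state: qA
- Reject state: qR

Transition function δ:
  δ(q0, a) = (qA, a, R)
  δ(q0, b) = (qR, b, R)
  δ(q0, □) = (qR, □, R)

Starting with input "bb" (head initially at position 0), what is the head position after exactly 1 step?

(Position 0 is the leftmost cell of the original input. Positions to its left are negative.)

Execution trace (head position shown):
Step 0: [q0]bb  (head at position 0)
Step 1: move right → b[qR]b  (head at position 1)

After 1 step, the head is at position 1.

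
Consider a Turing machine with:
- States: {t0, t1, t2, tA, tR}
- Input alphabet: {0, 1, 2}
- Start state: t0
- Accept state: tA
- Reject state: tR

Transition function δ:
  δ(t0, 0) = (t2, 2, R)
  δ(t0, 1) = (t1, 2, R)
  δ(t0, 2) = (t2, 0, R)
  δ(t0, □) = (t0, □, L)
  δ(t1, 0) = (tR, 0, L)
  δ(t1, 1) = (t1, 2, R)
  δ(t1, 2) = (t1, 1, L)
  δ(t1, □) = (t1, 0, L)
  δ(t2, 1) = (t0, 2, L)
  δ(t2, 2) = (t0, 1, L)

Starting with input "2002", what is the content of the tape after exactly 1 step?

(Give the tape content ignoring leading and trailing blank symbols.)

Execution trace:
Initial: [t0]2002
Step 1: δ(t0, 2) = (t2, 0, R) → 0[t2]002

No transition is defined for δ(t2, 0). By convention the machine halts and rejects.

After 1 step, the tape (ignoring leading/trailing blanks) is: 0002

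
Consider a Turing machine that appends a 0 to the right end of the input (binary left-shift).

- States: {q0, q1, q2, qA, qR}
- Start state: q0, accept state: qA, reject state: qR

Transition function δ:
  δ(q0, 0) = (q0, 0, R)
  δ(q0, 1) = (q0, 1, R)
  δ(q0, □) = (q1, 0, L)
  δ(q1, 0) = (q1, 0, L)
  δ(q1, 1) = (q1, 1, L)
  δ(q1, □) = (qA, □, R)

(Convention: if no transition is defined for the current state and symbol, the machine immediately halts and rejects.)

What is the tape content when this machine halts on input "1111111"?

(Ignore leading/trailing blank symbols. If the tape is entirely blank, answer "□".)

Execution trace:
Initial: [q0]1111111
Step 1: δ(q0, 1) = (q0, 1, R) → 1[q0]111111
Step 2: δ(q0, 1) = (q0, 1, R) → 11[q0]11111
Step 3: δ(q0, 1) = (q0, 1, R) → 111[q0]1111
Step 4: δ(q0, 1) = (q0, 1, R) → 1111[q0]111
Step 5: δ(q0, 1) = (q0, 1, R) → 11111[q0]11
Step 6: δ(q0, 1) = (q0, 1, R) → 111111[q0]1
Step 7: δ(q0, 1) = (q0, 1, R) → 1111111[q0]□
Step 8: δ(q0, □) = (q1, 0, L) → 111111[q1]10
Step 9: δ(q1, 1) = (q1, 1, L) → 11111[q1]110
Step 10: δ(q1, 1) = (q1, 1, L) → 1111[q1]1110
Step 11: δ(q1, 1) = (q1, 1, L) → 111[q1]11110
Step 12: δ(q1, 1) = (q1, 1, L) → 11[q1]111110
Step 13: δ(q1, 1) = (q1, 1, L) → 1[q1]1111110
Step 14: δ(q1, 1) = (q1, 1, L) → [q1]11111110
Step 15: δ(q1, 1) = (q1, 1, L) → [q1]□11111110
Step 16: δ(q1, □) = (qA, □, R) → □[qA]11111110

The machine reaches the accept state qA and halts.

Final tape (ignoring leading/trailing blanks): 11111110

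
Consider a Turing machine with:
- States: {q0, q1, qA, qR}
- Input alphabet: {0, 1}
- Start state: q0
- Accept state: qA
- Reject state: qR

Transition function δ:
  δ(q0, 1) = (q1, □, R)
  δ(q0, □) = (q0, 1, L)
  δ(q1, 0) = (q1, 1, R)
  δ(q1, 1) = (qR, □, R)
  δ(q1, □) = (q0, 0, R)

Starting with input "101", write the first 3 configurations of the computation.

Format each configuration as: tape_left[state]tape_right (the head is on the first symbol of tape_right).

Transitions applied:
Step 1: δ(q0, 1) = (q1, □, R)
Step 2: δ(q1, 0) = (q1, 1, R)

The first 3 configurations are:
[q0]101 ⊢ □[q1]01 ⊢ □1[q1]1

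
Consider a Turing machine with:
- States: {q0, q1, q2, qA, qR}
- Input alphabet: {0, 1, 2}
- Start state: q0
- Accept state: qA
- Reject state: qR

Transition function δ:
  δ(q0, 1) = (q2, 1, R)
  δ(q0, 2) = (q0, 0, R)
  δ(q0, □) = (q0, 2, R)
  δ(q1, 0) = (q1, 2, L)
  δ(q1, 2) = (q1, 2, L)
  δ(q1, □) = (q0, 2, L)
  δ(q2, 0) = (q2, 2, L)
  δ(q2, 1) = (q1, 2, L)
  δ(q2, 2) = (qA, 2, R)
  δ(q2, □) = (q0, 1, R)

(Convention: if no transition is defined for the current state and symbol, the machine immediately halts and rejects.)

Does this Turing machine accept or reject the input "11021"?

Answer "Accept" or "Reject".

Execution trace:
Initial: [q0]11021
Step 1: δ(q0, 1) = (q2, 1, R) → 1[q2]1021
Step 2: δ(q2, 1) = (q1, 2, L) → [q1]12021

No transition is defined for δ(q1, 1). By convention the machine halts and rejects.

Answer: Reject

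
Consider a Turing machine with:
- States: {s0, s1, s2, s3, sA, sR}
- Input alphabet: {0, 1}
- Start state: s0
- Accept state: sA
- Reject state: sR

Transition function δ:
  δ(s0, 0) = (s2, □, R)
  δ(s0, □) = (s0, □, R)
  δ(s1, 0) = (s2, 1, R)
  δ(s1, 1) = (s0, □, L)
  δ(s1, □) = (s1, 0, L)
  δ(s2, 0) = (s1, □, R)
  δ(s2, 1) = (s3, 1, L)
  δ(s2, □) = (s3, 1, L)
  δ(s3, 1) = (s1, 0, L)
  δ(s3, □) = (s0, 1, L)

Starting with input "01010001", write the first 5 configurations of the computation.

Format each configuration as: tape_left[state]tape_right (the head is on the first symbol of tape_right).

Transitions applied:
Step 1: δ(s0, 0) = (s2, □, R)
Step 2: δ(s2, 1) = (s3, 1, L)
Step 3: δ(s3, □) = (s0, 1, L)
Step 4: δ(s0, □) = (s0, □, R)

The first 5 configurations are:
[s0]01010001 ⊢ □[s2]1010001 ⊢ [s3]□1010001 ⊢ [s0]□11010001 ⊢ □[s0]11010001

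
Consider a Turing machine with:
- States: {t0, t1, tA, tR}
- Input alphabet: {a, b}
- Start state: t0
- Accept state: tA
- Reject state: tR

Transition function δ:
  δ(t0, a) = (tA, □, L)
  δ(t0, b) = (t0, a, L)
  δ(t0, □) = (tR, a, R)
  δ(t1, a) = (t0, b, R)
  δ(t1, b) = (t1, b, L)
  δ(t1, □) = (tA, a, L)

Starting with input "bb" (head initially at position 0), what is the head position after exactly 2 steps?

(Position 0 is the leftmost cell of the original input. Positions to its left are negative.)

Execution trace (head position shown):
Step 0: [t0]bb  (head at position 0)
Step 1: move left → [t0]□ab  (head at position -1)
Step 2: move right → a[tR]ab  (head at position 0)

After 2 steps, the head is at position 0.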